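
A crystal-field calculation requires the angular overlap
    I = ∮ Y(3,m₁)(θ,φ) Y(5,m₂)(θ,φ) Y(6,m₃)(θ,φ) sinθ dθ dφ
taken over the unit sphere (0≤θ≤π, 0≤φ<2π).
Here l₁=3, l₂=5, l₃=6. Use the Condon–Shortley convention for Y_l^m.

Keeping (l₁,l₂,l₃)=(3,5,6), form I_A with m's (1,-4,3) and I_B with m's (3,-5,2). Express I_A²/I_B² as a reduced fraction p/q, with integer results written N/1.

24/1

Same 3,5,6: normalisation and zero-m 3j drop out of the ratio.
A: Δ: 2! 4! 8! / 15! → 1/675675; sum: t=0:+1/40320 t=1:−1/241920 = 1/48384; 3j²(3 5 6; 1 -4 3) = Δ·Π!·Σ² = 24/1001  (sign -1)
B: Δ: 2! 4! 8! / 15! → 1/675675; sum: t=0:+1/1935360 = 1/1935360; 3j²(3 5 6; 3 -5 2) = Δ·Π!·Σ² = 1/1001  (sign +1)
I_A²/I_B² = (24/1001)/(1/1001) = 24/1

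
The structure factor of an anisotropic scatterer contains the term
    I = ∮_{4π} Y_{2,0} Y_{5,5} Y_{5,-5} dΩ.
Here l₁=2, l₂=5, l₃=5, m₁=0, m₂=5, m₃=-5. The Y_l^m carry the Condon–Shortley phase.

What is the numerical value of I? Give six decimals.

0.242609

Checks pass: Σm=0; 12 even; l₃=5∈[3,7].
(2·2+1)(2·5+1)(2·5+1) = 605
Δ: 2! 2! 8! / 13! → 1/38610
sum: t=0:+1/2880 t=1:−1/576 t=2:+1/2880 = -1/960
3j²(2 5 5; 0 0 0) = Δ·Π!·Σ² = 10/429  (sign +1)
sum: t=2:+1/161280 = 1/161280
3j²(2 5 5; 0 5 -5) = Δ·Π!·Σ² = 15/286  (sign +1)
combine: 4πI² = 605·10/429·15/286 = 125/169
take √, sign +1: I = 0.24260890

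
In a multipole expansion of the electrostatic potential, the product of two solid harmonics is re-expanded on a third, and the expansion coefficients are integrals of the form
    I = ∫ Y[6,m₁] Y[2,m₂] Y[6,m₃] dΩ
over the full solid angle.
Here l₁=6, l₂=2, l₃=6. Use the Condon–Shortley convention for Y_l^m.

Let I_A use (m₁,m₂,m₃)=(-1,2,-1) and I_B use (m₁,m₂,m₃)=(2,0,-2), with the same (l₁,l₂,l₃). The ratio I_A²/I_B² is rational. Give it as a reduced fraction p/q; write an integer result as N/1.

147/50

Shared (l₁,l₂,l₃)=(6,2,6): N and (l;000)² cancel in I_A²/I_B².
A: Δ = 2!·10!·2!/15! = 1/90090; Racah Σ t=2..2: t=2:+1/57600 = 1/57600; ⇒ 3j(6 2 6; -1 2 -1)² = 21/715, sgn -1
B: Δ = 2!·10!·2!/15! = 1/90090; Racah Σ t=0..2: t=0:+1/69120 t=1:−1/30240 t=2:+1/322560 = -1/64512; ⇒ 3j(6 2 6; 2 0 -2)² = 10/1001, sgn -1
I_A²/I_B² = (21/715)/(10/1001) = 147/50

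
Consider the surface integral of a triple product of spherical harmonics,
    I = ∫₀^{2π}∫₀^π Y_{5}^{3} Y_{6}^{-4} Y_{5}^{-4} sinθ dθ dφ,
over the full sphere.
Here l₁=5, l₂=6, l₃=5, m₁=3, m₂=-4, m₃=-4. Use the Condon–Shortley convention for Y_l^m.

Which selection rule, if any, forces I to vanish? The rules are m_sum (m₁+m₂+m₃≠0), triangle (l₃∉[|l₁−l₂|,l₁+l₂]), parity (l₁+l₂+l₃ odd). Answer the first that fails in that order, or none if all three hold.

azimuthal sum: 3 − 4 − 4 = -5  ✗
1 ≤ 5 ≤ 11 (triangle on l)
L = 5 + 6 + 5 = 16 (even)

m_sum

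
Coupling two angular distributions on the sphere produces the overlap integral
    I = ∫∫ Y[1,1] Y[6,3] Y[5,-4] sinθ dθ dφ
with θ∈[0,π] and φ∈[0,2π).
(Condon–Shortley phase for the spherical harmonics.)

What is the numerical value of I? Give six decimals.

m-sum 0 ✓  L=12 even ✓  5≤5≤7 ✓
Π(2lᵢ+1) = 3×13×11 = 429
triangle coeff Δ(1,6,5) = 1/858
Σ_t [1,1]: t=1:−1/14400 = -1/14400
(3j)²=6/143 [(1 6 5; 0 0 0)], sign=+1
Σ_t [0,0]: t=0:+1/725760 = 1/725760
(3j)²=1/286 [(1 6 5; 1 3 -4)], sign=-1
⇒ 4πI² = 9/143
I = (-1)√(9/143/(4π)) = -0.07076985

-0.070770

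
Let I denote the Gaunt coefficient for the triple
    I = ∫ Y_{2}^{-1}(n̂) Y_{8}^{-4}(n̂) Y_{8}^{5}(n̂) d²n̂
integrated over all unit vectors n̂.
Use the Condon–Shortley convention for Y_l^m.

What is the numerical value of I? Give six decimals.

-0.175924

Checks pass: Σm=0; 18 even; l₃=8∈[6,10].
(2·2+1)(2·8+1)(2·8+1) = 1445
Δ: 2! 2! 14! / 19! → 1/348840
sum: t=0:+1/116121600 t=1:−1/25401600 t=2:+1/116121600 = -1/45158400
3j²(2 8 8; 0 0 0) = Δ·Π!·Σ² = 24/1615  (sign -1)
sum: t=1:−1/479001600 t=2:+1/1916006400 = -1/638668800
3j²(2 8 8; -1 -4 5) = Δ·Π!·Σ² = 117/6460  (sign +1)
combine: 4πI² = 1445·24/1615·117/6460 = 702/1805
take √, sign -1: I = -0.17592397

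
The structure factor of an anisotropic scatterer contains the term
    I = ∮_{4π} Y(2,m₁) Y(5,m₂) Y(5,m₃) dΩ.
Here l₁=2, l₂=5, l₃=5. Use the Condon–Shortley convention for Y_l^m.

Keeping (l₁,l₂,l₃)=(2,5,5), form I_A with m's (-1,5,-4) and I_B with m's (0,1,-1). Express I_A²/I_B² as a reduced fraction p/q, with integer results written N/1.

5/3

l's match ⇒ only the (l;m) 3-j factors differ between A and B.
A: triangle coeff Δ(2,5,5) = 1/38610; Σ_t [2,2]: t=2:+1/80640 = 1/80640; (3j)²=9/286 [(2 5 5; -1 5 -4)], sign=-1
B: triangle coeff Δ(2,5,5) = 1/38610; Σ_t [0,2]: t=0:+1/5760 t=1:−1/720 t=2:+1/2304 = -1/1280; (3j)²=27/1430 [(2 5 5; 0 1 -1)], sign=-1
I_A²/I_B² = (9/286)/(27/1430) = 5/3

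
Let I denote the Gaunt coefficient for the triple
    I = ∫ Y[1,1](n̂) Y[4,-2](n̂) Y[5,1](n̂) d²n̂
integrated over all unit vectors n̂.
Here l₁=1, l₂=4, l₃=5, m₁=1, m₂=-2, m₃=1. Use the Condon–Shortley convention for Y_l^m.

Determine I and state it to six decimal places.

Checks pass: Σm=0; 10 even; l₃=5∈[3,5].
(2·1+1)(2·4+1)(2·5+1) = 297
Δ: 0! 2! 8! / 11! → 1/495
sum: t=0:+1/576 = 1/576
3j²(1 4 5; 0 0 0) = Δ·Π!·Σ² = 5/99  (sign -1)
sum: t=0:+1/2880 = 1/2880
3j²(1 4 5; 1 -2 1) = Δ·Π!·Σ² = 2/165  (sign +1)
combine: 4πI² = 297·5/99·2/165 = 2/11
take √, sign -1: I = -0.12028562

-0.120286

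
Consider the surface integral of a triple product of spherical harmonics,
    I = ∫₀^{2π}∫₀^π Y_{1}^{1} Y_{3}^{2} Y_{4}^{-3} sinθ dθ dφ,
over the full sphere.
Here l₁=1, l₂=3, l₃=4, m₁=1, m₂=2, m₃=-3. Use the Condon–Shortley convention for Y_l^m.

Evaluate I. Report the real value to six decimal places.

m-sum 0 ✓  L=8 even ✓  2≤4≤4 ✓
Π(2lᵢ+1) = 3×7×9 = 189
triangle coeff Δ(1,3,4) = 1/252
Σ_t [0,0]: t=0:+1/36 = 1/36
(3j)²=4/63 [(1 3 4; 0 0 0)], sign=+1
Σ_t [0,0]: t=0:+1/240 = 1/240
(3j)²=1/12 [(1 3 4; 1 2 -3)], sign=-1
⇒ 4πI² = 1/1
I = (-1)√(1/1/(4π)) = -0.28209479

-0.282095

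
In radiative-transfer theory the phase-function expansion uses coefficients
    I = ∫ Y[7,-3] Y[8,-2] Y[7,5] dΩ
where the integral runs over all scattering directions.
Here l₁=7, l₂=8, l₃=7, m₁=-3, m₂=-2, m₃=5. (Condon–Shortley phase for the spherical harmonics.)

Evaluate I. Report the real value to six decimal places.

Rules hold: Σm=0, L=22 even, 1≤7≤15.
N = 15·17·15 = 3825
Δ = 8!·6!·8!/23! = 1/22086194130
Racah Σ t=1..7: t=1:−1/18289152000 t=2:+1/248832000 t=3:−1/24883200 t=4:+1/11943936 t=5:−1/24883200 t=6:+1/248832000 t=7:−1/18289152000 = 11/975421440
⇒ 3j(7 8 7; 0 0 0)² = 1750/289731, sgn -1
Racah Σ t=4..6: t=4:+1/597196800 t=5:−1/435456000 t=6:+1/2786918400 = -11/41803776000
⇒ 3j(7 8 7; -3 -2 5)² = 66/96577, sgn -1
4πI² = N·(3j₀)²·(3jₘ)² = 8662500/548653937
I = +1·√(0.0157886/4π) = 0.03544602

0.035446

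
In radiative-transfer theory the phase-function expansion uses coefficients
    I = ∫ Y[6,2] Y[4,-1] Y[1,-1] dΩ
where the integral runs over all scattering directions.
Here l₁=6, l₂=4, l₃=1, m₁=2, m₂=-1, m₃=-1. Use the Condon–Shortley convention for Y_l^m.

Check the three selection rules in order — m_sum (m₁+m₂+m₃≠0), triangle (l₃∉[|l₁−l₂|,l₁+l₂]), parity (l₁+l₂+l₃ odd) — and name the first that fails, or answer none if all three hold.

azimuthal sum: 2 − 1 − 1 = 0  ✓
2 ≤ 1 ≤ 10 (triangle on l)  ✗
L = 6 + 4 + 1 = 11 (odd)

triangle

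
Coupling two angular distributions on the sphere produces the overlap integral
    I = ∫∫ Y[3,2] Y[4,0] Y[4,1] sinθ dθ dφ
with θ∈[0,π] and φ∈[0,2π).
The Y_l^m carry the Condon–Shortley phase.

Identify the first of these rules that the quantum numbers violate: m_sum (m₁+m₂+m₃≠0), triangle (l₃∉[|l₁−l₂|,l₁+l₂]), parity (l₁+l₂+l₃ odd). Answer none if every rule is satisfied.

m_sum

m₁+m₂+m₃ = 2 + 0 + 1 = 3  ✗
triangle: |3−4|=1 ≤ l₃=4 ≤ 3+4=7
parity: l₁+l₂+l₃ = 11 is odd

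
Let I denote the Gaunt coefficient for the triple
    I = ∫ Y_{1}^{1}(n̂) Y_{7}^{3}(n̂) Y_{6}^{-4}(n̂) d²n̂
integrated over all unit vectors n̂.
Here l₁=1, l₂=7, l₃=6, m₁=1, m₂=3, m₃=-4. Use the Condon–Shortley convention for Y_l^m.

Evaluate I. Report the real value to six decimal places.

-0.085707

Checks pass: Σm=0; 14 even; l₃=6∈[6,8].
(2·1+1)(2·7+1)(2·6+1) = 585
Δ: 2! 0! 12! / 15! → 1/1365
sum: t=1:−1/518400 = -1/518400
3j²(1 7 6; 0 0 0) = Δ·Π!·Σ² = 7/195  (sign -1)
sum: t=0:+1/14515200 = 1/14515200
3j²(1 7 6; 1 3 -4) = Δ·Π!·Σ² = 2/455  (sign +1)
combine: 4πI² = 585·7/195·2/455 = 6/65
take √, sign -1: I = -0.08570655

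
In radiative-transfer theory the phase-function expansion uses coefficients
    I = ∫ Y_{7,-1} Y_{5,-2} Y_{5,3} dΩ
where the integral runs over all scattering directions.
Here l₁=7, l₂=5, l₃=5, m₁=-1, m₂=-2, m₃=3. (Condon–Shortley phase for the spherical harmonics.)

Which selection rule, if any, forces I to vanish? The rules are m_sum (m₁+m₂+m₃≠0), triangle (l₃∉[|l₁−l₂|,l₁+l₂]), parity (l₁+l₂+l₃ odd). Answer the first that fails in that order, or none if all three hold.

m₁+m₂+m₃ = -1 − 2 + 3 = 0  ✓
triangle: |7−5|=2 ≤ l₃=5 ≤ 7+5=12  ✓
parity: l₁+l₂+l₃ = 17 is odd  ✗

parity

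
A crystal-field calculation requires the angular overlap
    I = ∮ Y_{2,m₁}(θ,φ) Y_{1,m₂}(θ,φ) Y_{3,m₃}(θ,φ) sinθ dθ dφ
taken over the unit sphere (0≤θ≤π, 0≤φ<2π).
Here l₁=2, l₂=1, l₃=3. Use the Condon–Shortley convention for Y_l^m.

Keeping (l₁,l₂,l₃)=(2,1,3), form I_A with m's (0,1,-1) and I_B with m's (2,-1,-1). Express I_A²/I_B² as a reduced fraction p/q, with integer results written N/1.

6/1

l's match ⇒ only the (l;m) 3-j factors differ between A and B.
A: triangle coeff Δ(2,1,3) = 1/105; Σ_t [0,0]: t=0:+1/8 = 1/8; (3j)²=2/35 [(2 1 3; 0 1 -1)], sign=+1
B: triangle coeff Δ(2,1,3) = 1/105; Σ_t [0,0]: t=0:+1/48 = 1/48; (3j)²=1/105 [(2 1 3; 2 -1 -1)], sign=+1
I_A²/I_B² = (2/35)/(1/105) = 6/1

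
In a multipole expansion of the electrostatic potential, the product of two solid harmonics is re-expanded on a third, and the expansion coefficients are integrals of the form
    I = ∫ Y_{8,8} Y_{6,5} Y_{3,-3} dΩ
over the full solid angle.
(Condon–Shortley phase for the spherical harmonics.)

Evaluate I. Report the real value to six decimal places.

0.000000

m-sum = 8 + 5 − 3 = 10 ≠ 0 ⇒ I = 0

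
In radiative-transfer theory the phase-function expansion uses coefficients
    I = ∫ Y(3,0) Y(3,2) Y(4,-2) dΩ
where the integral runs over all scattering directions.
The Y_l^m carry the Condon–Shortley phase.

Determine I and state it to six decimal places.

Rules hold: Σm=0, L=10 even, 0≤4≤6.
N = 7·7·9 = 441
Δ = 2!·4!·4!/11! = 1/34650
Racah Σ t=0..2: t=0:+1/72 t=1:−1/16 t=2:+1/72 = -5/144
⇒ 3j(3 3 4; 0 0 0)² = 2/77, sgn -1
Racah Σ t=1..2: t=1:−1/96 t=2:+1/72 = 1/288
⇒ 3j(3 3 4; 0 2 -2)² = 1/462, sgn +1
4πI² = N·(3j₀)²·(3jₘ)² = 3/121
I = -1·√(0.0247934/4π) = -0.04441841

-0.044418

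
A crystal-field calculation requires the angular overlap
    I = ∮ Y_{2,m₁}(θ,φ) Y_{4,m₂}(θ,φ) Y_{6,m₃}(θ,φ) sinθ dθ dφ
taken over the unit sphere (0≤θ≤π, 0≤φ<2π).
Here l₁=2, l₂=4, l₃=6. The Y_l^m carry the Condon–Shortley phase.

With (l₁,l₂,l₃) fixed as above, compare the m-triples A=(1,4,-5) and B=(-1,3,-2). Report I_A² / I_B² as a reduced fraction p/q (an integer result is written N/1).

165/32

Shared (l₁,l₂,l₃)=(2,4,6): N and (l;000)² cancel in I_A²/I_B².
A: Δ = 0!·4!·8!/13! = 1/6435; Racah Σ t=0..0: t=0:+1/241920 = 1/241920; ⇒ 3j(2 4 6; 1 4 -5)² = 1/39, sgn -1
B: Δ = 0!·4!·8!/13! = 1/6435; Racah Σ t=0..0: t=0:+1/30240 = 1/30240; ⇒ 3j(2 4 6; -1 3 -2)² = 32/6435, sgn +1
I_A²/I_B² = (1/39)/(32/6435) = 165/32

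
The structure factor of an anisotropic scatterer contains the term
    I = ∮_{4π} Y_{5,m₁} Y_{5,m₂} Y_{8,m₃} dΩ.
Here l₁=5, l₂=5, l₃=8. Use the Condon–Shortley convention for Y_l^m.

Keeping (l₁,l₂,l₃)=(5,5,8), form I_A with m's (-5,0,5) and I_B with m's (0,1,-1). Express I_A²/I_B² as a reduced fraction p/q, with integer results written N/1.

715/294

Same 5,5,8: normalisation and zero-m 3j drop out of the ratio.
A: Δ: 2! 8! 8! / 19! → 1/37413090; sum: t=2:+1/58060800 = 1/58060800; 3j²(5 5 8; -5 0 5) = Δ·Π!·Σ² = 5/323  (sign -1)
B: Δ: 2! 8! 8! / 19! → 1/37413090; sum: t=0:+1/2073600 t=1:−1/414720 t=2:+1/829440 = -1/1382400; 3j²(5 5 8; 0 1 -1) = Δ·Π!·Σ² = 294/46189  (sign +1)
I_A²/I_B² = (5/323)/(294/46189) = 715/294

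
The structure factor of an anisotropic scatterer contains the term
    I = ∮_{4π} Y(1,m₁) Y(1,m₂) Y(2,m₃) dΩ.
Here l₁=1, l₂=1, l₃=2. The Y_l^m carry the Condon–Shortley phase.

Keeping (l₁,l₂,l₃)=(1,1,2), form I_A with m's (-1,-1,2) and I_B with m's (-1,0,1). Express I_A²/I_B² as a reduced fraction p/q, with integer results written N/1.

2/1

l's match ⇒ only the (l;m) 3-j factors differ between A and B.
A: triangle coeff Δ(1,1,2) = 1/30; Σ_t [0,0]: t=0:+1/4 = 1/4; (3j)²=1/5 [(1 1 2; -1 -1 2)], sign=+1
B: triangle coeff Δ(1,1,2) = 1/30; Σ_t [0,0]: t=0:+1/2 = 1/2; (3j)²=1/10 [(1 1 2; -1 0 1)], sign=-1
I_A²/I_B² = (1/5)/(1/10) = 2/1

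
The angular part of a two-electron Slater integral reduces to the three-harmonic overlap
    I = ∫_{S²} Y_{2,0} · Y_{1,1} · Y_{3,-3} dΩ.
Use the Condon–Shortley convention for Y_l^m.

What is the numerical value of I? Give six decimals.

0.000000

0 + 1 − 3 = -2 ≠ 0: azimuthal integral kills it; I = 0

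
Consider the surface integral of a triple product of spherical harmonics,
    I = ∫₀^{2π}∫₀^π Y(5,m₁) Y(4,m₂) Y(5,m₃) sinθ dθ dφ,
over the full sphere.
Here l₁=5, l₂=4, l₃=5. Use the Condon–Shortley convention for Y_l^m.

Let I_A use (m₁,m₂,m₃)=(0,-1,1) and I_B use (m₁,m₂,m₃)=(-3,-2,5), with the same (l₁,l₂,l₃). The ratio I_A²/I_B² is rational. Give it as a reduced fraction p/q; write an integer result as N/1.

1/12

Same 5,4,5: normalisation and zero-m 3j drop out of the ratio.
A: Δ: 4! 6! 4! / 15! → 1/3153150; sum: t=0:+1/17280 t=1:−1/1152 t=2:+1/864 t=3:−1/6912 = 7/34560; 3j²(5 4 5; 0 -1 1) = Δ·Π!·Σ² = 1/429  (sign +1)
B: Δ: 4! 6! 4! / 15! → 1/3153150; sum: t=2:+1/69120 = 1/69120; 3j²(5 4 5; -3 -2 5) = Δ·Π!·Σ² = 4/143  (sign +1)
I_A²/I_B² = (1/429)/(4/143) = 1/12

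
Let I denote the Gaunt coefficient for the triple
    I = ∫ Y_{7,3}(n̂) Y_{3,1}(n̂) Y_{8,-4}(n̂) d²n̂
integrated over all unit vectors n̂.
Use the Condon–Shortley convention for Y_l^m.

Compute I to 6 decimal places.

0.148738

m-sum 0 ✓  L=18 even ✓  4≤8≤10 ✓
Π(2lᵢ+1) = 15×7×17 = 1785
triangle coeff Δ(7,3,8) = 1/5290740
Σ_t [0,2]: t=0:+1/7257600 t=1:−1/2073600 t=2:+1/7257600 = -1/4838400
(3j)²=252/20995 [(7 3 8; 0 0 0)], sign=-1
Σ_t [0,2]: t=0:+1/46448640 t=1:−1/13063680 t=2:+1/58060800 = -79/2090188800
(3j)²=68651/5290740 [(7 3 8; 3 1 -4)], sign=-1
⇒ 4πI² = 1441671/5185765
I = (+1)√(1441671/5185765/(4π)) = 0.14873793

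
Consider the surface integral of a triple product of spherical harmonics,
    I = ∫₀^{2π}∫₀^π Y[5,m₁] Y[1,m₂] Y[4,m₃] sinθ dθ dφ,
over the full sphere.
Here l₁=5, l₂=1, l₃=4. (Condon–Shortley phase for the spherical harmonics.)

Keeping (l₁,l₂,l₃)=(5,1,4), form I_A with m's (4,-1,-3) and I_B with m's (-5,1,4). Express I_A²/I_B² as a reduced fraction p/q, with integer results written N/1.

Same 5,1,4: normalisation and zero-m 3j drop out of the ratio.
A: Δ: 2! 8! 0! / 11! → 1/495; sum: t=0:+1/10080 = 1/10080; 3j²(5 1 4; 4 -1 -3) = Δ·Π!·Σ² = 4/55  (sign -1)
B: Δ: 2! 8! 0! / 11! → 1/495; sum: t=2:+1/80640 = 1/80640; 3j²(5 1 4; -5 1 4) = Δ·Π!·Σ² = 1/11  (sign +1)
I_A²/I_B² = (4/55)/(1/11) = 4/5

4/5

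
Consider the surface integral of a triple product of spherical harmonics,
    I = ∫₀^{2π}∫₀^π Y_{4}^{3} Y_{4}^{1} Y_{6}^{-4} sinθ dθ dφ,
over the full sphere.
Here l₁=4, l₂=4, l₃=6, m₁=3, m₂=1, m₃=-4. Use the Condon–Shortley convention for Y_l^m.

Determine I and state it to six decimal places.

-0.030176

m-sum 0 ✓  L=14 even ✓  0≤6≤8 ✓
Π(2lᵢ+1) = 9×9×13 = 1053
triangle coeff Δ(4,4,6) = 1/1261260
Σ_t [0,2]: t=0:+1/4608 t=1:−1/1296 t=2:+1/4608 = -7/20736
(3j)²=20/1287 [(4 4 6; 0 0 0)], sign=-1
Σ_t [0,1]: t=0:+1/28800 t=1:−1/34560 = 1/172800
(3j)²=1/1430 [(4 4 6; 3 1 -4)], sign=+1
⇒ 4πI² = 18/1573
I = (-1)√(18/1573/(4π)) = -0.03017637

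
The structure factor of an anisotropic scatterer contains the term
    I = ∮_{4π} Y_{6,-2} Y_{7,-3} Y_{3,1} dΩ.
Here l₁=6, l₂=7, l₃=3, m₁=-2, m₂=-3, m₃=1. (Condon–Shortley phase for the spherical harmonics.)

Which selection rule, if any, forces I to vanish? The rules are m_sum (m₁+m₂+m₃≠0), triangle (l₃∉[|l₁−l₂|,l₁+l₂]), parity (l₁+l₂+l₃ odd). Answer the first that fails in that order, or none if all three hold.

Σmᵢ = -4  ✗
l₃∈[|l₁−l₂|,l₁+l₂]=[1,13], have l₃=3
Σlᵢ = 16 ⇒ even

m_sum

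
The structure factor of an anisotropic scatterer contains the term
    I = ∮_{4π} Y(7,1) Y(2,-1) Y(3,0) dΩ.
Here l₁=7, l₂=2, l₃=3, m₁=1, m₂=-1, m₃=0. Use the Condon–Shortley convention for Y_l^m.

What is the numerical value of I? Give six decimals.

0.000000

triangle: need 5≤l₃≤9, have 3; I=0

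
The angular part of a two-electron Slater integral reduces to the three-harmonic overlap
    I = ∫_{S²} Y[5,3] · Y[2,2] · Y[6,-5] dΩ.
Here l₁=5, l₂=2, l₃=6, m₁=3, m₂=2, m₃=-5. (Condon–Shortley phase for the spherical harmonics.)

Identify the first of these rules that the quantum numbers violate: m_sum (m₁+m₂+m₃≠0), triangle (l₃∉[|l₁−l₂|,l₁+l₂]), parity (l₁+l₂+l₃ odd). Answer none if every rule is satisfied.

parity

azimuthal sum: 3 + 2 − 5 = 0  ✓
3 ≤ 6 ≤ 7 (triangle on l)  ✓
L = 5 + 2 + 6 = 13 (odd)  ✗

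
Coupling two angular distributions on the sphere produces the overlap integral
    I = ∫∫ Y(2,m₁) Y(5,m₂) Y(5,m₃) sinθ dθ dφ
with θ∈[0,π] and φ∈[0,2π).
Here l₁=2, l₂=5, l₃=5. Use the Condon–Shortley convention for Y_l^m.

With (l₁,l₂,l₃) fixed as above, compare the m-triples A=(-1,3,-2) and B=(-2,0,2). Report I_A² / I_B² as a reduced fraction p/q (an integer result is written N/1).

Same 2,5,5: normalisation and zero-m 3j drop out of the ratio.
A: Δ: 2! 2! 8! / 13! → 1/38610; sum: t=1:−1/10080 t=2:+1/2880 = 1/4032; 3j²(2 5 5; -1 3 -2) = Δ·Π!·Σ² = 10/429  (sign -1)
B: Δ: 2! 2! 8! / 13! → 1/38610; sum: t=2:+1/2880 = 1/2880; 3j²(2 5 5; -2 0 2) = Δ·Π!·Σ² = 14/429  (sign -1)
I_A²/I_B² = (10/429)/(14/429) = 5/7

5/7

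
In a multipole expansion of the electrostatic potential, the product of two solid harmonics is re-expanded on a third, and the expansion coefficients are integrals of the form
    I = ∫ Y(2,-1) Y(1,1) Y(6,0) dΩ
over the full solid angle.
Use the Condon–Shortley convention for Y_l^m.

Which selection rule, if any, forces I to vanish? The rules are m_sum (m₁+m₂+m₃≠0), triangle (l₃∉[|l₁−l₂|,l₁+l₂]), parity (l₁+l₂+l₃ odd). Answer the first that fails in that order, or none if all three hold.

azimuthal sum: -1 + 1 + 0 = 0  ✓
1 ≤ 6 ≤ 3 (triangle on l)  ✗
L = 2 + 1 + 6 = 9 (odd)

triangle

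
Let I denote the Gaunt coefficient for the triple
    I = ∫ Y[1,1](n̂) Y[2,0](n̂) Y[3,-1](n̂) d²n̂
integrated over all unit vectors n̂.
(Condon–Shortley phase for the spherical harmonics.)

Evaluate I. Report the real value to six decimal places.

-0.202301

m-sum 0 ✓  L=6 even ✓  1≤3≤3 ✓
Π(2lᵢ+1) = 3×5×7 = 105
triangle coeff Δ(1,2,3) = 1/105
Σ_t [0,0]: t=0:+1/4 = 1/4
(3j)²=3/35 [(1 2 3; 0 0 0)], sign=-1
Σ_t [0,0]: t=0:+1/8 = 1/8
(3j)²=2/35 [(1 2 3; 1 0 -1)], sign=+1
⇒ 4πI² = 18/35
I = (-1)√(18/35/(4π)) = -0.20230066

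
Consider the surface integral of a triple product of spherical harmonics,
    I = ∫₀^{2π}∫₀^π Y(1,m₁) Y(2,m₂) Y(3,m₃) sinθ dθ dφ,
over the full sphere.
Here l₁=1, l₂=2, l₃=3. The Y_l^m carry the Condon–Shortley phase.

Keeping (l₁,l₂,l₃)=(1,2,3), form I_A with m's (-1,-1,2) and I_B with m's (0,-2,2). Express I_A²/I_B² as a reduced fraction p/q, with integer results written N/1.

Shared (l₁,l₂,l₃)=(1,2,3): N and (l;000)² cancel in I_A²/I_B².
A: Δ = 0!·2!·4!/7! = 1/105; Racah Σ t=0..0: t=0:+1/12 = 1/12; ⇒ 3j(1 2 3; -1 -1 2)² = 2/21, sgn -1
B: Δ = 0!·2!·4!/7! = 1/105; Racah Σ t=0..0: t=0:+1/24 = 1/24; ⇒ 3j(1 2 3; 0 -2 2)² = 1/21, sgn -1
I_A²/I_B² = (2/21)/(1/21) = 2/1

2/1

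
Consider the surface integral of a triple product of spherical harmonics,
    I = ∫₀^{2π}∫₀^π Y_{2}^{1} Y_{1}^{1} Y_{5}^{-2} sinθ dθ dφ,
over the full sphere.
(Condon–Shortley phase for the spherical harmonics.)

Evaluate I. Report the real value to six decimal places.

0.000000

triangle: need 1≤l₃≤3, have 5; I=0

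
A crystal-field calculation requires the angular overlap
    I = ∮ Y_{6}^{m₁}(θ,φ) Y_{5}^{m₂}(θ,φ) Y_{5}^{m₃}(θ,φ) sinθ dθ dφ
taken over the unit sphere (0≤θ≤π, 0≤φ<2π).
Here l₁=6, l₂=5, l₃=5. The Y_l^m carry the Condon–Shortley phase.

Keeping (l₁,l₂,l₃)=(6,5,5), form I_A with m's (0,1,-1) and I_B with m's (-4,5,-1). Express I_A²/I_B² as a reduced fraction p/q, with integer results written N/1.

Shared (l₁,l₂,l₃)=(6,5,5): N and (l;000)² cancel in I_A²/I_B².
A: Δ = 6!·6!·4!/17! = 1/28588560; Racah Σ t=2..6: t=2:+1/55296 t=3:−1/7776 t=4:+1/9216 t=5:−1/86400 t=6:+1/12441600 = -7/518400; ⇒ 3j(6 5 5; 0 1 -1)² = 12/12155, sgn -1
B: Δ = 6!·6!·4!/17! = 1/28588560; Racah Σ t=6..6: t=6:+1/829440 = 1/829440; ⇒ 3j(6 5 5; -4 5 -1)² = 225/9724, sgn +1
I_A²/I_B² = (12/12155)/(225/9724) = 16/375

16/375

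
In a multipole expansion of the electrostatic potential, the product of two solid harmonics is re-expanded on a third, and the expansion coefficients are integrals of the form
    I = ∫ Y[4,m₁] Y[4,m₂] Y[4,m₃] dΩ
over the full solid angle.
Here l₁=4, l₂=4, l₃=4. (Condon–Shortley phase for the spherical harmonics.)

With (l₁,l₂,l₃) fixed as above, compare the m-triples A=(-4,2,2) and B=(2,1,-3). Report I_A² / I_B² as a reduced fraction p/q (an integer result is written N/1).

l's match ⇒ only the (l;m) 3-j factors differ between A and B.
A: triangle coeff Δ(4,4,4) = 1/450450; Σ_t [4,4]: t=4:+1/2304 = 1/2304; (3j)²=5/143 [(4 4 4; -4 2 2)], sign=+1
B: triangle coeff Δ(4,4,4) = 1/450450; Σ_t [1,2]: t=1:−1/864 t=2:+1/576 = 1/1728; (3j)²=5/1287 [(4 4 4; 2 1 -3)], sign=-1
I_A²/I_B² = (5/143)/(5/1287) = 9/1

9/1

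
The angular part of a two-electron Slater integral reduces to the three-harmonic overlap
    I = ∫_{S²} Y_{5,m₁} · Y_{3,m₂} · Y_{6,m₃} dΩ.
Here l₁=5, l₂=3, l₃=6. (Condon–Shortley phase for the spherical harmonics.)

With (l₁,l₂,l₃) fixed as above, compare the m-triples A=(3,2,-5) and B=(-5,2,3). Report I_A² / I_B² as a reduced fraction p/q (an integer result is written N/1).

Same 5,3,6: normalisation and zero-m 3j drop out of the ratio.
A: Δ: 2! 8! 4! / 15! → 1/675675; sum: t=1:−1/120960 t=2:+1/483840 = -1/161280; 3j²(5 3 6; 3 2 -5) = Δ·Π!·Σ² = 2/91  (sign +1)
B: Δ: 2! 8! 4! / 15! → 1/675675; sum: t=2:+1/483840 = 1/483840; 3j²(5 3 6; -5 2 3) = Δ·Π!·Σ² = 6/1001  (sign -1)
I_A²/I_B² = (2/91)/(6/1001) = 11/3

11/3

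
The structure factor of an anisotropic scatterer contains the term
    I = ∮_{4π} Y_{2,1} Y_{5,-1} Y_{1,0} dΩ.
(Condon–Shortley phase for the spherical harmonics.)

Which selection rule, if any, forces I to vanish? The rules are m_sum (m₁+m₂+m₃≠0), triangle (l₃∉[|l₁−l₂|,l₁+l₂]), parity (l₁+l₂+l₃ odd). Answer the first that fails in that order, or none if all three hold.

triangle

Σmᵢ = 0  ✓
l₃∈[|l₁−l₂|,l₁+l₂]=[3,7], have l₃=1  ✗
Σlᵢ = 8 ⇒ even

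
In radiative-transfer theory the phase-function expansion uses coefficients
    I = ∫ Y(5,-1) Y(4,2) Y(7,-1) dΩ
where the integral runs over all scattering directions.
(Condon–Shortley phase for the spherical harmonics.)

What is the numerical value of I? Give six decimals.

0.093380

Rules hold: Σm=0, L=16 even, 1≤7≤9.
N = 11·9·15 = 1485
Δ = 2!·8!·6!/17! = 1/6126120
Racah Σ t=0..2: t=0:+1/69120 t=1:−1/20736 t=2:+1/69120 = -1/51840
⇒ 3j(5 4 7; 0 0 0)² = 280/21879, sgn +1
Racah Σ t=0..2: t=0:+1/2073600 t=1:−1/86400 t=2:+1/55296 = 29/4147200
⇒ 3j(5 4 7; -1 2 -1)² = 841/145860, sgn +1
4πI² = N·(3j₀)²·(3jₘ)² = 58870/537251
I = +1·√(0.109576/4π) = 0.09337991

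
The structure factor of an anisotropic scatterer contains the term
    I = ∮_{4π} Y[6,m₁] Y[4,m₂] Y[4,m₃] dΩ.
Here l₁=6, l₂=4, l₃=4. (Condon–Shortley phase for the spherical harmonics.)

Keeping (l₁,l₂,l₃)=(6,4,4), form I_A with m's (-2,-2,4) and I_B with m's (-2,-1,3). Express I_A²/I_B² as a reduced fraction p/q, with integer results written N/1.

4/9

l's match ⇒ only the (l;m) 3-j factors differ between A and B.
A: triangle coeff Δ(6,4,4) = 1/1261260; Σ_t [2,2]: t=2:+1/69120 = 1/69120; (3j)²=4/429 [(6 4 4; -2 -2 4)], sign=+1
B: triangle coeff Δ(6,4,4) = 1/1261260; Σ_t [2,3]: t=2:+1/34560 t=3:−1/8640 = -1/11520; (3j)²=3/143 [(6 4 4; -2 -1 3)], sign=+1
I_A²/I_B² = (4/429)/(3/143) = 4/9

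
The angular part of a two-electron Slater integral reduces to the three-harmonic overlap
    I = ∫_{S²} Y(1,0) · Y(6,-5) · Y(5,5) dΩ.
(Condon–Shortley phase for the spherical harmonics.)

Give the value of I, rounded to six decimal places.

Rules hold: Σm=0, L=12 even, 5≤5≤7.
N = 3·13·11 = 429
Δ = 2!·0!·10!/13! = 1/858
Racah Σ t=1..1: t=1:−1/14400 = -1/14400
⇒ 3j(1 6 5; 0 0 0)² = 6/143, sgn +1
Racah Σ t=1..1: t=1:−1/3628800 = -1/3628800
⇒ 3j(1 6 5; 0 -5 5)² = 1/78, sgn -1
4πI² = N·(3j₀)²·(3jₘ)² = 3/13
I = -1·√(0.230769/4π) = -0.13551395

-0.135514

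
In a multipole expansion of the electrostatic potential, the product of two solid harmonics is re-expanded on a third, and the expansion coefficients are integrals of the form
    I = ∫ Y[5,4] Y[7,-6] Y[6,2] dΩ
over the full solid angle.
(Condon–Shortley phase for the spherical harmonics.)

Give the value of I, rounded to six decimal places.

-0.164530

Checks pass: Σm=0; 18 even; l₃=6∈[2,12].
(2·5+1)(2·7+1)(2·6+1) = 2145
Δ: 6! 4! 8! / 19! → 1/174594420
sum: t=1:−1/4147200 t=2:+1/207360 t=3:−1/82944 t=4:+1/207360 t=5:−1/4147200 = -1/345600
3j²(5 7 6; 0 0 0) = Δ·Π!·Σ² = 420/46189  (sign -1)
sum: t=0:+1/21772800 t=1:−1/116121600 = 13/348364800
3j²(5 7 6; 4 -6 2) = Δ·Π!·Σ² = 169/9690  (sign +1)
combine: 4πI² = 2145·420/46189·169/9690 = 35490/104329
take √, sign -1: I = -0.16453017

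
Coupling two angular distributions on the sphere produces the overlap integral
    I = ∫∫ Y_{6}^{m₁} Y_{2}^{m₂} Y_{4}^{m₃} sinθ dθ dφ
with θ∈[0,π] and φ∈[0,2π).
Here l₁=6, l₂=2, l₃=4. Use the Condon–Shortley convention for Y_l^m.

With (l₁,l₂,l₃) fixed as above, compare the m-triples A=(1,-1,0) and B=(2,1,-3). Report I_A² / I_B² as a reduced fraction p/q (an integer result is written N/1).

Shared (l₁,l₂,l₃)=(6,2,4): N and (l;000)² cancel in I_A²/I_B².
A: Δ = 4!·8!·0!/13! = 1/6435; Racah Σ t=1..1: t=1:−1/3456 = -1/3456; ⇒ 3j(6 2 4; 1 -1 0)² = 35/1287, sgn -1
B: Δ = 4!·8!·0!/13! = 1/6435; Racah Σ t=3..3: t=3:−1/30240 = -1/30240; ⇒ 3j(6 2 4; 2 1 -3)² = 32/6435, sgn +1
I_A²/I_B² = (35/1287)/(32/6435) = 175/32

175/32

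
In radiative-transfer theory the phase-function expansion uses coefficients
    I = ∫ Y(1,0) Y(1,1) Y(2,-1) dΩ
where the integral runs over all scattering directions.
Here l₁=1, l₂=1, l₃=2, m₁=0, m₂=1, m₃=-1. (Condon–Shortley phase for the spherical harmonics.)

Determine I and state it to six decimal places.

Checks pass: Σm=0; 4 even; l₃=2∈[0,2].
(2·1+1)(2·1+1)(2·2+1) = 45
Δ: 0! 2! 2! / 5! → 1/30
sum: t=0:+1/1 = 1/1
3j²(1 1 2; 0 0 0) = Δ·Π!·Σ² = 2/15  (sign +1)
sum: t=0:+1/2 = 1/2
3j²(1 1 2; 0 1 -1) = Δ·Π!·Σ² = 1/10  (sign -1)
combine: 4πI² = 45·2/15·1/10 = 3/5
take √, sign -1: I = -0.21850969

-0.218510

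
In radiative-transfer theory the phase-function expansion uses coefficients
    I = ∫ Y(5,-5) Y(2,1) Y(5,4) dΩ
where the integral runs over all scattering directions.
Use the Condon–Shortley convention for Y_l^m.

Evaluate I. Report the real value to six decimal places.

-0.187924

Rules hold: Σm=0, L=12 even, 3≤5≤7.
N = 11·5·11 = 605
Δ = 2!·8!·2!/13! = 1/38610
Racah Σ t=0..2: t=0:+1/2880 t=1:−1/576 t=2:+1/2880 = -1/960
⇒ 3j(5 2 5; 0 0 0)² = 10/429, sgn +1
Racah Σ t=2..2: t=2:+1/80640 = 1/80640
⇒ 3j(5 2 5; -5 1 4)² = 9/286, sgn -1
4πI² = N·(3j₀)²·(3jₘ)² = 75/169
I = -1·√(0.443787/4π) = -0.18792404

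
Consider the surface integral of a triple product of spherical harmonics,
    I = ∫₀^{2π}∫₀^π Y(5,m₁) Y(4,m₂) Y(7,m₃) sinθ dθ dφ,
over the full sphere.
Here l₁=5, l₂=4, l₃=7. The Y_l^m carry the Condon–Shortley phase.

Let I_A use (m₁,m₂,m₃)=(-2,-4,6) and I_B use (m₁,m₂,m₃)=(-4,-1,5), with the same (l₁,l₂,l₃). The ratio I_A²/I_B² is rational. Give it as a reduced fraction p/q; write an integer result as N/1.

l's match ⇒ only the (l;m) 3-j factors differ between A and B.
A: triangle coeff Δ(5,4,7) = 1/6126120; Σ_t [0,0]: t=0:+1/7257600 = 1/7257600; (3j)²=2/85 [(5 4 7; -2 -4 6)], sign=-1
B: triangle coeff Δ(5,4,7) = 1/6126120; Σ_t [1,2]: t=1:−1/1935360 t=2:+1/1209600 = 1/3225600; (3j)²=243/61880 [(5 4 7; -4 -1 5)], sign=+1
I_A²/I_B² = (2/85)/(243/61880) = 1456/243

1456/243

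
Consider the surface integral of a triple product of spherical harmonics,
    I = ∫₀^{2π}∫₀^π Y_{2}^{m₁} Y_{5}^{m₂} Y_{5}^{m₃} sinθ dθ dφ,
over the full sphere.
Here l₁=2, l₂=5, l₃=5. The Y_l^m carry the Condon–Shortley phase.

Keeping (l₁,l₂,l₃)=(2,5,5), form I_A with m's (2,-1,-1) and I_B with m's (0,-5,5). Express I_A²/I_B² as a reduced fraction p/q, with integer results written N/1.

Same 2,5,5: normalisation and zero-m 3j drop out of the ratio.
A: Δ: 2! 2! 8! / 13! → 1/38610; sum: t=0:+1/2304 = 1/2304; 3j²(2 5 5; 2 -1 -1) = Δ·Π!·Σ² = 5/143  (sign +1)
B: Δ: 2! 2! 8! / 13! → 1/38610; sum: t=0:+1/161280 = 1/161280; 3j²(2 5 5; 0 -5 5) = Δ·Π!·Σ² = 15/286  (sign +1)
I_A²/I_B² = (5/143)/(15/286) = 2/3

2/3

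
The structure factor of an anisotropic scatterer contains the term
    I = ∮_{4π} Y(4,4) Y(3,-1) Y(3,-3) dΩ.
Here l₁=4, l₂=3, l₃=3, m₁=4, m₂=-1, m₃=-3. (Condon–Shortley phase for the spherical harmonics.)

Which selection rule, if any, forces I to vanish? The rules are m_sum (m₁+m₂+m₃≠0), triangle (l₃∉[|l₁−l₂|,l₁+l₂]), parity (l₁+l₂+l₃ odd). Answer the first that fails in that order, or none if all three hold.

azimuthal sum: 4 − 1 − 3 = 0  ✓
1 ≤ 3 ≤ 7 (triangle on l)  ✓
L = 4 + 3 + 3 = 10 (even)  ✓

none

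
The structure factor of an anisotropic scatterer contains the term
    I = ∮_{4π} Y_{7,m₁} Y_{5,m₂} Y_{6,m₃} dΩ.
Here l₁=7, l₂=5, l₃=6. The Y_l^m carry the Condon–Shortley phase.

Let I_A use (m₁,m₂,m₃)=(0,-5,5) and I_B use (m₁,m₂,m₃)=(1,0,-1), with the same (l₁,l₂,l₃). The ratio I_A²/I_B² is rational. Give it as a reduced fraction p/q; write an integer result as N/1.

539/867

Same 7,5,6: normalisation and zero-m 3j drop out of the ratio.
A: Δ: 6! 8! 4! / 19! → 1/174594420; sum: t=0:+1/87091200 = 1/87091200; 3j²(7 5 6; 0 -5 5) = Δ·Π!·Σ² = 35/12597  (sign -1)
B: Δ: 6! 8! 4! / 19! → 1/174594420; sum: t=1:−1/2073600 t=2:+1/165888 t=3:−1/103680 t=4:+1/414720 t=5:−1/14515200 = -17/9676800; 3j²(7 5 6; 1 0 -1) = Δ·Π!·Σ² = 85/19019  (sign +1)
I_A²/I_B² = (35/12597)/(85/19019) = 539/867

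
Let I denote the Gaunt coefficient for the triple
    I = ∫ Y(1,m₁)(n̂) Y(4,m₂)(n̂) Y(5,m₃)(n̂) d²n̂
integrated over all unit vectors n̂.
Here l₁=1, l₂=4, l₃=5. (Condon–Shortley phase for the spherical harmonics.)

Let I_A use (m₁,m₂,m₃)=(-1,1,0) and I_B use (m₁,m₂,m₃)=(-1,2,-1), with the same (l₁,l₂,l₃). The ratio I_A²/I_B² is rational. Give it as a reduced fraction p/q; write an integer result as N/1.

Same 1,4,5: normalisation and zero-m 3j drop out of the ratio.
A: Δ: 0! 2! 8! / 11! → 1/495; sum: t=0:+1/1440 = 1/1440; 3j²(1 4 5; -1 1 0) = Δ·Π!·Σ² = 2/99  (sign -1)
B: Δ: 0! 2! 8! / 11! → 1/495; sum: t=0:+1/2880 = 1/2880; 3j²(1 4 5; -1 2 -1) = Δ·Π!·Σ² = 2/165  (sign +1)
I_A²/I_B² = (2/99)/(2/165) = 5/3

5/3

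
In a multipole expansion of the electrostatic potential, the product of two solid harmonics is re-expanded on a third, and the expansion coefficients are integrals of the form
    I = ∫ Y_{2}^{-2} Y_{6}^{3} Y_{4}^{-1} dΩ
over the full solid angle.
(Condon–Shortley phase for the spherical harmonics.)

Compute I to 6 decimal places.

-0.178526

Rules hold: Σm=0, L=12 even, 4≤4≤8.
N = 5·13·9 = 585
Δ = 4!·0!·8!/13! = 1/6435
Racah Σ t=2..2: t=2:+1/2304 = 1/2304
⇒ 3j(2 6 4; 0 0 0)² = 5/143, sgn +1
Racah Σ t=4..4: t=4:+1/17280 = 1/17280
⇒ 3j(2 6 4; -2 3 -1)² = 14/715, sgn -1
4πI² = N·(3j₀)²·(3jₘ)² = 630/1573
I = -1·√(0.400509/4π) = -0.17852580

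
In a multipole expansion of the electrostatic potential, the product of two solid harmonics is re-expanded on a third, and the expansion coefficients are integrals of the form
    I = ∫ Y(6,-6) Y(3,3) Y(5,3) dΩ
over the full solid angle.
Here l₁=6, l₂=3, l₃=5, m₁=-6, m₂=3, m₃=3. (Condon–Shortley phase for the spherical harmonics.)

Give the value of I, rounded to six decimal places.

Checks pass: Σm=0; 14 even; l₃=5∈[3,9].
(2·6+1)(2·3+1)(2·5+1) = 1001
Δ: 4! 8! 2! / 15! → 1/675675
sum: t=1:−1/8640 t=2:+1/2304 t=3:−1/8640 = 7/34560
3j²(6 3 5; 0 0 0) = Δ·Π!·Σ² = 7/429  (sign -1)
sum: t=4:+1/1935360 = 1/1935360
3j²(6 3 5; -6 3 3) = Δ·Π!·Σ² = 1/91  (sign +1)
combine: 4πI² = 1001·7/429·1/91 = 7/39
take √, sign -1: I = -0.11951207

-0.119512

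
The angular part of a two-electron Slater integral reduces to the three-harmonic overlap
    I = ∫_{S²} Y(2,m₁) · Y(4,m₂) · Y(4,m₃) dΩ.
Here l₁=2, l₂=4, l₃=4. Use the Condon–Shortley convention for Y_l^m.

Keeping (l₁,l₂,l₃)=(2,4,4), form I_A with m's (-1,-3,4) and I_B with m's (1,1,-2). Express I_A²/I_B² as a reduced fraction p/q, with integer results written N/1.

196/81

l's match ⇒ only the (l;m) 3-j factors differ between A and B.
A: triangle coeff Δ(2,4,4) = 1/13860; Σ_t [1,1]: t=1:−1/1440 = -1/1440; (3j)²=7/165 [(2 4 4; -1 -3 4)], sign=-1
B: triangle coeff Δ(2,4,4) = 1/13860; Σ_t [0,1]: t=0:+1/240 t=1:−1/96 = -1/160; (3j)²=27/1540 [(2 4 4; 1 1 -2)], sign=-1
I_A²/I_B² = (7/165)/(27/1540) = 196/81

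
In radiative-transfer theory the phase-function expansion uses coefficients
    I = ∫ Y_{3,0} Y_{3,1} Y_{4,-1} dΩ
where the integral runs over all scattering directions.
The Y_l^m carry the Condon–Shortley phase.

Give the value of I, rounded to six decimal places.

-0.099323

m-sum 0 ✓  L=10 even ✓  0≤4≤6 ✓
Π(2lᵢ+1) = 7×7×9 = 441
triangle coeff Δ(3,3,4) = 1/34650
Σ_t [0,2]: t=0:+1/72 t=1:−1/16 t=2:+1/72 = -5/144
(3j)²=2/77 [(3 3 4; 0 0 0)], sign=-1
Σ_t [0,2]: t=0:+1/288 t=1:−1/24 t=2:+1/48 = -5/288
(3j)²=5/462 [(3 3 4; 0 1 -1)], sign=+1
⇒ 4πI² = 15/121
I = (-1)√(15/121/(4π)) = -0.09932258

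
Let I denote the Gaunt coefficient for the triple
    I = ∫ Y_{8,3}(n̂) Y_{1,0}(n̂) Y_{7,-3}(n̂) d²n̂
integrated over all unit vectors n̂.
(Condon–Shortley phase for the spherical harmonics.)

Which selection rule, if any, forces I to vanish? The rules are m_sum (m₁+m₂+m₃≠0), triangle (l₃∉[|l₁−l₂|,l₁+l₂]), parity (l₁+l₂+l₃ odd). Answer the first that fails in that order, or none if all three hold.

azimuthal sum: 3 + 0 − 3 = 0  ✓
7 ≤ 7 ≤ 9 (triangle on l)  ✓
L = 8 + 1 + 7 = 16 (even)  ✓

none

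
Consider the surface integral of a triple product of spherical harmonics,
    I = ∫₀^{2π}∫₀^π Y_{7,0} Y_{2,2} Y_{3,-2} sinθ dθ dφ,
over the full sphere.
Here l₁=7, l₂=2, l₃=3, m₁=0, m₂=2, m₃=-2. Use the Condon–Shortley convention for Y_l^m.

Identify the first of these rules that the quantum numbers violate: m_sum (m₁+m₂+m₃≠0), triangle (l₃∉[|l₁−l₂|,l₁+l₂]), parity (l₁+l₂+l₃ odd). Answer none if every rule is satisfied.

triangle

Σmᵢ = 0  ✓
l₃∈[|l₁−l₂|,l₁+l₂]=[5,9], have l₃=3  ✗
Σlᵢ = 12 ⇒ even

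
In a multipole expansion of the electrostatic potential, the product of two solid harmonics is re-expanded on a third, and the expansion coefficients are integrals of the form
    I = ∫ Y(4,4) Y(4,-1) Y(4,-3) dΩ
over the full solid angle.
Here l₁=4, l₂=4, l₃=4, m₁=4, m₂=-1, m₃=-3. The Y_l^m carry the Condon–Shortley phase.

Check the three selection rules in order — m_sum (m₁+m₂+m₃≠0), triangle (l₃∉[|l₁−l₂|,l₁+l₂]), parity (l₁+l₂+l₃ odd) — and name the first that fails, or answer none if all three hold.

none

Σmᵢ = 0  ✓
l₃∈[|l₁−l₂|,l₁+l₂]=[0,8], have l₃=4  ✓
Σlᵢ = 12 ⇒ even  ✓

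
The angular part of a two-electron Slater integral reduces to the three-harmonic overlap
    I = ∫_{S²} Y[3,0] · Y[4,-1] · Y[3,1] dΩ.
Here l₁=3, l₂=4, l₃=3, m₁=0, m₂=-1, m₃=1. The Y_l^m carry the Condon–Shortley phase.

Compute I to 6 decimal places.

-0.099323

Checks pass: Σm=0; 10 even; l₃=3∈[1,7].
(2·3+1)(2·4+1)(2·3+1) = 441
Δ: 4! 2! 4! / 11! → 1/34650
sum: t=1:−1/72 t=2:+1/16 t=3:−1/72 = 5/144
3j²(3 4 3; 0 0 0) = Δ·Π!·Σ² = 2/77  (sign -1)
sum: t=1:−1/48 t=2:+1/24 t=3:−1/288 = 5/288
3j²(3 4 3; 0 -1 1) = Δ·Π!·Σ² = 5/462  (sign +1)
combine: 4πI² = 441·2/77·5/462 = 15/121
take √, sign -1: I = -0.09932258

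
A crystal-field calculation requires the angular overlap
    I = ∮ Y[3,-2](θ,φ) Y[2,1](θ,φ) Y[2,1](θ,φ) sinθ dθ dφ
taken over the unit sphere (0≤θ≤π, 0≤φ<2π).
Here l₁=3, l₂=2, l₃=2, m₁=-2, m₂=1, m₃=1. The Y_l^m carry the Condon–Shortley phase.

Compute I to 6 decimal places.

0.000000

L=7 odd ⇒ parity kills the (l;000) factor ⇒ I = 0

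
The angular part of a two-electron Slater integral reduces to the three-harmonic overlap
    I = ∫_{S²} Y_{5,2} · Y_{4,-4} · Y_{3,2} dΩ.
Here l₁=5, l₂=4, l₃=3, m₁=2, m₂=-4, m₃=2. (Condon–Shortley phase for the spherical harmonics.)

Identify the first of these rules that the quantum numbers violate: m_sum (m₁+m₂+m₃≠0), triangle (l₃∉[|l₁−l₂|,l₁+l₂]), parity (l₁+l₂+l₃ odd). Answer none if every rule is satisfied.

none

m₁+m₂+m₃ = 2 − 4 + 2 = 0  ✓
triangle: |5−4|=1 ≤ l₃=3 ≤ 5+4=9  ✓
parity: l₁+l₂+l₃ = 12 is even  ✓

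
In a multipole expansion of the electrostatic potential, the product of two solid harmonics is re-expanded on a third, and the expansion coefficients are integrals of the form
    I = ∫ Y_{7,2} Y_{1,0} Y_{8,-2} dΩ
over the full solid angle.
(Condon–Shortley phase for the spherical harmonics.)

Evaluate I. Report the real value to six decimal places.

0.237007

Checks pass: Σm=0; 16 even; l₃=8∈[6,8].
(2·7+1)(2·1+1)(2·8+1) = 765
Δ: 0! 14! 2! / 17! → 1/2040
sum: t=0:+1/25401600 = 1/25401600
3j²(7 1 8; 0 0 0) = Δ·Π!·Σ² = 8/255  (sign +1)
sum: t=0:+1/43545600 = 1/43545600
3j²(7 1 8; 2 0 -2) = Δ·Π!·Σ² = 1/34  (sign +1)
combine: 4πI² = 765·8/255·1/34 = 12/17
take √, sign +1: I = 0.23700703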